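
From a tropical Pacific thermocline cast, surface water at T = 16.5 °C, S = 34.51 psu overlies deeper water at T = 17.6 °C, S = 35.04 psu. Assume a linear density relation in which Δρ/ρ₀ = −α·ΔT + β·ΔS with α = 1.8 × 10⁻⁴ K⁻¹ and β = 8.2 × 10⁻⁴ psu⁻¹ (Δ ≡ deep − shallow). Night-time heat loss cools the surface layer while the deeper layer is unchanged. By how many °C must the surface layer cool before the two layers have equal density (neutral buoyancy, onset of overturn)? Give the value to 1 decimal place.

Neutral buoyancy requires Δρ = 0, i.e. −α(T_deep − T_surf′) + β(S_deep − S_surf) = 0.
T_surf′ = T_deep − (β/α)·ΔS = 17.6 − (8.2 × 10⁻⁴/1.8 × 10⁻⁴)·(+0.53) = 15.186 °C.
Cooling required: 16.5 − (15.186) = 1.314 °C.

1.3 °C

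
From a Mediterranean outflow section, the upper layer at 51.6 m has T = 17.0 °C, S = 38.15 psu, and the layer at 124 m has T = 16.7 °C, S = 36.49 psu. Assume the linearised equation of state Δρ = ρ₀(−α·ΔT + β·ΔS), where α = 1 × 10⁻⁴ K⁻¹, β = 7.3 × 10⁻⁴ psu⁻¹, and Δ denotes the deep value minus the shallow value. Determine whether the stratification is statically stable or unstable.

ΔT = 16.7 − 17.0 = -0.3 K and ΔS = 36.49 − 38.15 = -1.66 psu (deep − shallow).
−αΔT = 3.00 × 10⁻⁵; βΔS = -1.2118 × 10⁻³; sum Δρ/ρ₀ = -1.1818 × 10⁻³.
Δρ/ρ₀ < 0, so Δρ < 0: deeper water is lighter → statically unstable; the column would overturn.

unstable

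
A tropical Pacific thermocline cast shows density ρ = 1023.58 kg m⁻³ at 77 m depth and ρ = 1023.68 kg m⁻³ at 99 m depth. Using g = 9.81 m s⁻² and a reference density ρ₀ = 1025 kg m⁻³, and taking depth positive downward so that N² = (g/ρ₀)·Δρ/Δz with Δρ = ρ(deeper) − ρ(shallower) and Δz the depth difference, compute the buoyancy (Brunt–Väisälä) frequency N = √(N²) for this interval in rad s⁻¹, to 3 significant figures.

Δρ = 1023.68 − 1023.58 = 0.10 kg m⁻³ over Δz = 99 − 77 = 22 m.
N² = (9.81/1025) × (0.10/22) = 4.3503 × 10⁻⁵ s⁻².
N = √(4.3503 × 10⁻⁵) = 6.5957 × 10⁻³ rad s⁻¹ ≈ 6.60 × 10⁻³ rad s⁻¹.

6.60 × 10⁻³ rad s⁻¹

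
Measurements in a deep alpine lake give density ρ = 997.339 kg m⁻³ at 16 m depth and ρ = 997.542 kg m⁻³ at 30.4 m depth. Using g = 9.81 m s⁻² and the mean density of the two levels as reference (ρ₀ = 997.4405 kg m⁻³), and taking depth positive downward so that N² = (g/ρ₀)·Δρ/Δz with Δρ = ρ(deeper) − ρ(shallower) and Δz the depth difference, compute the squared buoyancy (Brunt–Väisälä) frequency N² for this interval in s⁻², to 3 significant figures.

Δρ = 997.542 − 997.339 = 0.203 kg m⁻³ over Δz = 30.4 − 16 = 14.4 m.
N² = (9.81/997.4405) × (0.203/14.4) = 1.3865 × 10⁻⁴ s⁻² ≈ 1.39 × 10⁻⁴ s⁻².

1.39 × 10⁻⁴ s⁻²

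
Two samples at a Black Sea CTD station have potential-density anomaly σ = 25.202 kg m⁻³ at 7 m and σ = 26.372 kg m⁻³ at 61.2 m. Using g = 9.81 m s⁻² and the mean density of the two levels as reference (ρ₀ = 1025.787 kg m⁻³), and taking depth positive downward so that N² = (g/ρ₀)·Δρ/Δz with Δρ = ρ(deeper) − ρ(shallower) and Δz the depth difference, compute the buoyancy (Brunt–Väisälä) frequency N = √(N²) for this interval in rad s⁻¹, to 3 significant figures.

0.0144 rad s⁻¹

Δρ = 1026.372 − 1025.202 = 1.170 kg m⁻³ over Δz = 61.2 − 7 = 54.2 m.
N² = (9.81/1025.787) × (1.170/54.2) = 2.0644 × 10⁻⁴ s⁻².
N = √(2.0644 × 10⁻⁴) = 0.014368 rad s⁻¹ ≈ 0.0144 rad s⁻¹.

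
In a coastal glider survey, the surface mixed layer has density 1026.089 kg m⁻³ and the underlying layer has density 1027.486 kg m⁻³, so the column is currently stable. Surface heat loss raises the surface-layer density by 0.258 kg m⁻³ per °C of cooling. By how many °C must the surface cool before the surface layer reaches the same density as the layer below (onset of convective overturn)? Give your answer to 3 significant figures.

Density deficit of the surface layer: 1027.486 − 1026.089 = 1.397 kg m⁻³.
Required change = 1.397 / 0.258 = 5.41 °C.

5.41 °C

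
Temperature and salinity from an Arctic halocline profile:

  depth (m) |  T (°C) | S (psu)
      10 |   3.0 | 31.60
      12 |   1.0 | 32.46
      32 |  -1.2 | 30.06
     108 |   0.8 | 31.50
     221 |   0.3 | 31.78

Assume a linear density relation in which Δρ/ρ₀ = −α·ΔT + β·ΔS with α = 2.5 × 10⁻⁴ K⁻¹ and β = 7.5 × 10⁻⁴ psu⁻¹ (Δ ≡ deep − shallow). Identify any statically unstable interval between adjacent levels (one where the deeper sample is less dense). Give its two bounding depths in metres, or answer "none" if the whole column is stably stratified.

Evaluate Δρ/ρ₀ = −αΔT + βΔS across each adjacent pair:
  10–12 m: −αΔT+βΔS = −(2.5 × 10⁻⁴)(-2.0)+(7.5 × 10⁻⁴)(+0.86) = 1.1 × 10⁻³ → stable
  12–32 m: −αΔT+βΔS = −(2.5 × 10⁻⁴)(-2.2)+(7.5 × 10⁻⁴)(-2.40) = -1.2 × 10⁻³ → UNSTABLE
  32–108 m: −αΔT+βΔS = −(2.5 × 10⁻⁴)(+2.0)+(7.5 × 10⁻⁴)(+1.44) = 5.8 × 10⁻⁴ → stable
  108–221 m: −αΔT+βΔS = −(2.5 × 10⁻⁴)(-0.5)+(7.5 × 10⁻⁴)(+0.28) = 3.4 × 10⁻⁴ → stable
The 12–32 m interval has Δρ < 0: lighter water underlies denser water.

12–32 m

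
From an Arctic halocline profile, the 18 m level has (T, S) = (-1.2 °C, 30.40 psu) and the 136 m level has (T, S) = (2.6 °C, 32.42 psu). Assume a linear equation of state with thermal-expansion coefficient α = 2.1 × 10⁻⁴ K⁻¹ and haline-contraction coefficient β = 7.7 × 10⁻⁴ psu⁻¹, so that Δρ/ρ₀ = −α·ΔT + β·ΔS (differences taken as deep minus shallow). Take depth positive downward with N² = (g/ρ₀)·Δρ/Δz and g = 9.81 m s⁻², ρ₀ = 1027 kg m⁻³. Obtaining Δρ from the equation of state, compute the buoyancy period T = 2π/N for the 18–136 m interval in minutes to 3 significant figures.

ΔT = +3.8 K, ΔS = +2.02 psu (deep − shallow).
Δρ/ρ₀ = −αΔT + βΔS = -7.98 × 10⁻⁴ + 1.5554 × 10⁻³ = 7.574 × 10⁻⁴, so Δρ ≈ 0.7778 kg m⁻³.
N² = (g/ρ₀)·Δρ/Δz = g·(Δρ/ρ₀)/Δz = 9.81 × 7.574 × 10⁻⁴ / 118 = 6.2967 × 10⁻⁵ s⁻².
N = √(6.2967 × 10⁻⁵) = 7.9352 × 10⁻³ rad s⁻¹ → T = 2π/N = 791.81 s = 13.197 min ≈ 13.2 min.

13.2 min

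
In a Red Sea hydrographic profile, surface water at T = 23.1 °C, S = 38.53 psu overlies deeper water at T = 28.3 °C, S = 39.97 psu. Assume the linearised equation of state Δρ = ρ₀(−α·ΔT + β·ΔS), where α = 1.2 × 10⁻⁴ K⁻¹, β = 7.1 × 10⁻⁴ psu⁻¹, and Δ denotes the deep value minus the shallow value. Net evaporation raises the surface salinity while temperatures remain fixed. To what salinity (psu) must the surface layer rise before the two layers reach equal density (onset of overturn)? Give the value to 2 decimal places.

Neutral buoyancy requires −α(T_deep − T_surf) + β(S_deep − S_surf′) = 0.
S_surf′ = S_deep − (α/β)·ΔT = 39.97 − (1.2 × 10⁻⁴/7.1 × 10⁻⁴)·(+5.2) = 39.0911 psu.
Increase required: 39.0911 − 38.53 = 0.5611 psu.

39.09 psu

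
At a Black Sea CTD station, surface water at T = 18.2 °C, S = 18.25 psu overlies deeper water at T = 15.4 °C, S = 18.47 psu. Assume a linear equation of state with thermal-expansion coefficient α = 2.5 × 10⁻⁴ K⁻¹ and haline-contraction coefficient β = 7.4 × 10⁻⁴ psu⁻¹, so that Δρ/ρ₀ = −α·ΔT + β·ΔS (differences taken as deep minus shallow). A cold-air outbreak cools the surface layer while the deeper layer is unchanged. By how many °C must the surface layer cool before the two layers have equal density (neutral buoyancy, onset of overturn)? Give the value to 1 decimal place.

3.5 °C

Neutral buoyancy requires Δρ = 0, i.e. −α(T_deep − T_surf′) + β(S_deep − S_surf) = 0.
T_surf′ = T_deep − (β/α)·ΔS = 15.4 − (7.4 × 10⁻⁴/2.5 × 10⁻⁴)·(+0.22) = 14.749 °C.
Cooling required: 18.2 − (14.749) = 3.451 °C.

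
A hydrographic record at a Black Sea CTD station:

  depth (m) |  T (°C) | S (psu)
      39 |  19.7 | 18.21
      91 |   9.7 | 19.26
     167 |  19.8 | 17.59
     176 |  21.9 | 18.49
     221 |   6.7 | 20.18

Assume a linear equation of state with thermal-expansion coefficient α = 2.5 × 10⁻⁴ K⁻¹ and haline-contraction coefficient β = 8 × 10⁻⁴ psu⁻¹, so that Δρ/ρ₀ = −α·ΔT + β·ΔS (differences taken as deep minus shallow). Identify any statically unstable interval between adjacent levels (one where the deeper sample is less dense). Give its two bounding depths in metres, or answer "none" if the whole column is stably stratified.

91–167 m

Evaluate Δρ/ρ₀ = −αΔT + βΔS across each adjacent pair:
  39–91 m: −αΔT+βΔS = −(2.5 × 10⁻⁴)(-10.0)+(8 × 10⁻⁴)(+1.05) = 3.3 × 10⁻³ → stable
  91–167 m: −αΔT+βΔS = −(2.5 × 10⁻⁴)(+10.1)+(8 × 10⁻⁴)(-1.67) = -3.9 × 10⁻³ → UNSTABLE
  167–176 m: −αΔT+βΔS = −(2.5 × 10⁻⁴)(+2.1)+(8 × 10⁻⁴)(+0.90) = 1.9 × 10⁻⁴ → stable
  176–221 m: −αΔT+βΔS = −(2.5 × 10⁻⁴)(-15.2)+(8 × 10⁻⁴)(+1.69) = 5.2 × 10⁻³ → stable
The 91–167 m interval has Δρ < 0: lighter water underlies denser water.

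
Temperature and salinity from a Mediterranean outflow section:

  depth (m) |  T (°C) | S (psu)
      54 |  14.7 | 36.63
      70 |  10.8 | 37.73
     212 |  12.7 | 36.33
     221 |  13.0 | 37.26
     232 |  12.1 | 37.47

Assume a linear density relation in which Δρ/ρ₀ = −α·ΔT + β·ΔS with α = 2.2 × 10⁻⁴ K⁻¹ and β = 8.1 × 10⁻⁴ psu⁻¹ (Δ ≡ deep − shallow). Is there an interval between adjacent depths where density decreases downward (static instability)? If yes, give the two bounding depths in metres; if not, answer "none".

Evaluate Δρ/ρ₀ = −αΔT + βΔS across each adjacent pair:
  54–70 m: −αΔT+βΔS = −(2.2 × 10⁻⁴)(-3.9)+(8.1 × 10⁻⁴)(+1.10) = 1.7 × 10⁻³ → stable
  70–212 m: −αΔT+βΔS = −(2.2 × 10⁻⁴)(+1.9)+(8.1 × 10⁻⁴)(-1.40) = -1.6 × 10⁻³ → UNSTABLE
  212–221 m: −αΔT+βΔS = −(2.2 × 10⁻⁴)(+0.3)+(8.1 × 10⁻⁴)(+0.93) = 6.9 × 10⁻⁴ → stable
  221–232 m: −αΔT+βΔS = −(2.2 × 10⁻⁴)(-0.9)+(8.1 × 10⁻⁴)(+0.21) = 3.7 × 10⁻⁴ → stable
The 70–212 m interval has Δρ < 0: lighter water underlies denser water.

70–212 m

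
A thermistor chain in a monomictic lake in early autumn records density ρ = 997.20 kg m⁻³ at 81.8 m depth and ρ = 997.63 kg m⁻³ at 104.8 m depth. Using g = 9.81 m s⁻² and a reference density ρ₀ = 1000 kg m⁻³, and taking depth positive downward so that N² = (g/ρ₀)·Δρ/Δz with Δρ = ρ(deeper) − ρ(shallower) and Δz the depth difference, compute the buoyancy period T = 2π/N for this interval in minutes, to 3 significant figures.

Δρ = 997.63 − 997.20 = 0.43 kg m⁻³ over Δz = 104.8 − 81.8 = 23 m.
N² = (9.81/1000) × (0.43/23) = 1.8340 × 10⁻⁴ s⁻².
N = √(1.8340 × 10⁻⁴) = 0.013543 rad s⁻¹, so T = 2π/N = 463.94 s = 7.7323 min ≈ 7.73 min.

7.73 min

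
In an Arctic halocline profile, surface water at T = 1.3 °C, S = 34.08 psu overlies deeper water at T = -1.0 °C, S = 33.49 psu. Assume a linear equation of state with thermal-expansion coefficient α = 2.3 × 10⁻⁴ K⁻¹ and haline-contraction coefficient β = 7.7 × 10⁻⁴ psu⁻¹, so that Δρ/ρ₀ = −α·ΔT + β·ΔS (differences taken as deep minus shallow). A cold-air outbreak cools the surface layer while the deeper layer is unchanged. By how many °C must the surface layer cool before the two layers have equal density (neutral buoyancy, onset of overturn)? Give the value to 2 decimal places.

Neutral buoyancy requires Δρ = 0, i.e. −α(T_deep − T_surf′) + β(S_deep − S_surf) = 0.
T_surf′ = T_deep − (β/α)·ΔS = -1.0 − (7.7 × 10⁻⁴/2.3 × 10⁻⁴)·(-0.59) = 0.9752 °C.
Cooling required: 1.3 − (0.9752) = 0.3248 °C.

0.32 °C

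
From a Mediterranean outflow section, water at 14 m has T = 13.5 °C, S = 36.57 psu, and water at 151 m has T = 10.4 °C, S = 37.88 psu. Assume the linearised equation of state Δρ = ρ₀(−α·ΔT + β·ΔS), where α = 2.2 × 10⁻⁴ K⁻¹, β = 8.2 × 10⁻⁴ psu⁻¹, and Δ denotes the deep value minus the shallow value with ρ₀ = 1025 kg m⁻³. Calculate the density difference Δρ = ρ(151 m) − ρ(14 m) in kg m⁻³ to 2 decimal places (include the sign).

ΔT = -3.1 K, ΔS = +1.31 psu (deep − shallow).
Δρ/ρ₀ = −(2.2 × 10⁻⁴)(-3.1) + (8.2 × 10⁻⁴)(+1.31) = 1.7562 × 10⁻³.
Δρ = 1025 × (1.7562 × 10⁻³) = +1.80 kg m⁻³.
Positive Δρ: denser below, stable.

+1.80 kg m⁻³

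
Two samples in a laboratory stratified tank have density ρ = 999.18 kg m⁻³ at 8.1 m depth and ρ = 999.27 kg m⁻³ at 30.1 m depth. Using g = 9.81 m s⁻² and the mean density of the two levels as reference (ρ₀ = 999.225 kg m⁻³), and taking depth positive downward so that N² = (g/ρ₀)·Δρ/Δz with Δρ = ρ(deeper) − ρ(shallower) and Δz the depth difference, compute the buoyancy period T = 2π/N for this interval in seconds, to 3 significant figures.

991 s

Δρ = 999.27 − 999.18 = 0.09 kg m⁻³ over Δz = 30.1 − 8.1 = 22 m.
N² = (9.81/999.225) × (0.09/22) = 4.0163 × 10⁻⁵ s⁻².
N = √(4.0163 × 10⁻⁵) = 6.3374 × 10⁻³ rad s⁻¹, so T = 2π/N = 991.45 s ≈ 991 s.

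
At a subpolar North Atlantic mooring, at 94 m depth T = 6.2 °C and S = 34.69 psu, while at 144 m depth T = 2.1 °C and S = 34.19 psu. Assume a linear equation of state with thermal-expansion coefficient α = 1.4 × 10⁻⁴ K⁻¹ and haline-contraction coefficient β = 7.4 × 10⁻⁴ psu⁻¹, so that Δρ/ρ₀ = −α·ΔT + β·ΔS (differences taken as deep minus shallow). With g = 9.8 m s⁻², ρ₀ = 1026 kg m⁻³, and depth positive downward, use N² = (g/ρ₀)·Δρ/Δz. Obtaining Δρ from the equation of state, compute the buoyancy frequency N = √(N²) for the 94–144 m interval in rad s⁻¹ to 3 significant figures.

ΔT = -4.1 K, ΔS = -0.50 psu (deep − shallow).
Δρ/ρ₀ = −αΔT + βΔS = 5.74 × 10⁻⁴ − 3.70 × 10⁻⁴ = 2.04 × 10⁻⁴, so Δρ ≈ 0.2093 kg m⁻³.
N² = (g/ρ₀)·Δρ/Δz = g·(Δρ/ρ₀)/Δz = 9.8 × 2.04 × 10⁻⁴ / 50 = 3.9984 × 10⁻⁵ s⁻².
N = √(3.9984 × 10⁻⁵) = 6.3233 × 10⁻³ rad s⁻¹ ≈ 6.32 × 10⁻³ rad s⁻¹.

6.32 × 10⁻³ rad s⁻¹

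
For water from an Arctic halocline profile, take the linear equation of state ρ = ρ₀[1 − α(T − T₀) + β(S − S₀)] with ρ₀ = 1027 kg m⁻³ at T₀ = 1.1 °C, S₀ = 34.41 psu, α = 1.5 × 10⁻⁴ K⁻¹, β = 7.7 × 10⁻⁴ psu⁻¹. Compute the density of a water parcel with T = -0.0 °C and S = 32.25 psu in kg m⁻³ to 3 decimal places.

T − T₀ = -1.1 K, S − S₀ = -2.16 psu.
Bracket = 1 − α·(-1.1) + β·(-2.16) = 1 + (-1.4982 × 10⁻³) = 0.9985018.
ρ = 1027 × 0.9985018 = 1025.461 kg m⁻³.

1025.461 kg m⁻³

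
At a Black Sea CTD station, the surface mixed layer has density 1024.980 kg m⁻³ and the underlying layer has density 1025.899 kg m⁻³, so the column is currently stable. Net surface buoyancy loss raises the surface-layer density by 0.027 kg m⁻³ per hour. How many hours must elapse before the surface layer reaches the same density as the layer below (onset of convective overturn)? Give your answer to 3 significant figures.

Density deficit of the surface layer: 1025.899 − 1024.980 = 0.919 kg m⁻³.
Required change = 0.919 / 0.027 = 34.0 hours.

34.0 hours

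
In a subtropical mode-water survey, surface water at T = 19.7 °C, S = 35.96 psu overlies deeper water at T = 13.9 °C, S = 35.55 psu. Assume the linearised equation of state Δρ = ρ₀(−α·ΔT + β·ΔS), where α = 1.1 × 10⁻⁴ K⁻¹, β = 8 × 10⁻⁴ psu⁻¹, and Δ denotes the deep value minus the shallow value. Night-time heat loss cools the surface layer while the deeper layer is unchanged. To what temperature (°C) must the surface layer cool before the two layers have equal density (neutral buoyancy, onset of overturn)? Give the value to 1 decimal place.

Neutral buoyancy requires Δρ = 0, i.e. −α(T_deep − T_surf′) + β(S_deep − S_surf) = 0.
T_surf′ = T_deep − (β/α)·ΔS = 13.9 − (8 × 10⁻⁴/1.1 × 10⁻⁴)·(-0.41) = 16.882 °C.
Cooling required: 19.7 − (16.882) = 2.818 °C.

16.9 °C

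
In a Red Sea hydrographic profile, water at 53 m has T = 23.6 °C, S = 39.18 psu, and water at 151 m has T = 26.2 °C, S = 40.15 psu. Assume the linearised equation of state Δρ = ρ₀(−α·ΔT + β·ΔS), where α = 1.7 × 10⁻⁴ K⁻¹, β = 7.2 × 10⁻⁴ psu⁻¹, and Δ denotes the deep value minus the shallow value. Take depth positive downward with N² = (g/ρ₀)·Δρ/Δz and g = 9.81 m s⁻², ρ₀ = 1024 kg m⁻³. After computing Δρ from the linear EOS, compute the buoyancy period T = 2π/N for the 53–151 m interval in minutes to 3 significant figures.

20.7 min

ΔT = +2.6 K, ΔS = +0.97 psu (deep − shallow).
Δρ/ρ₀ = −αΔT + βΔS = -4.42 × 10⁻⁴ + 6.984 × 10⁻⁴ = 2.564 × 10⁻⁴, so Δρ ≈ 0.2626 kg m⁻³.
N² = (g/ρ₀)·Δρ/Δz = g·(Δρ/ρ₀)/Δz = 9.81 × 2.564 × 10⁻⁴ / 98 = 2.5666 × 10⁻⁵ s⁻².
N = √(2.5666 × 10⁻⁵) = 5.0662 × 10⁻³ rad s⁻¹ → T = 2π/N = 1.2402 × 10³ s = 20.670 min ≈ 20.7 min.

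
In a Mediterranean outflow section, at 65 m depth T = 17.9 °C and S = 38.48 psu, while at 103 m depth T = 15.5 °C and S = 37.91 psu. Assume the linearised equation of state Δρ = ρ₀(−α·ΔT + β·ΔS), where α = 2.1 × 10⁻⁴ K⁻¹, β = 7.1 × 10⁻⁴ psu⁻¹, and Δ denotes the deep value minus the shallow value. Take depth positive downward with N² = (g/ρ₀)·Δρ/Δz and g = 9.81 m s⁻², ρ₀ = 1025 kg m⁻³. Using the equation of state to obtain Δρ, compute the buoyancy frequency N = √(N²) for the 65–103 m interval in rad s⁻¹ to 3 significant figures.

5.06 × 10⁻³ rad s⁻¹

ΔT = -2.4 K, ΔS = -0.57 psu (deep − shallow).
Δρ/ρ₀ = −αΔT + βΔS = 5.04 × 10⁻⁴ − 4.047 × 10⁻⁴ = 9.93 × 10⁻⁵, so Δρ ≈ 0.1018 kg m⁻³.
N² = (g/ρ₀)·Δρ/Δz = g·(Δρ/ρ₀)/Δz = 9.81 × 9.93 × 10⁻⁵ / 38 = 2.5635 × 10⁻⁵ s⁻².
N = √(2.5635 × 10⁻⁵) = 5.0631 × 10⁻³ rad s⁻¹ ≈ 5.06 × 10⁻³ rad s⁻¹.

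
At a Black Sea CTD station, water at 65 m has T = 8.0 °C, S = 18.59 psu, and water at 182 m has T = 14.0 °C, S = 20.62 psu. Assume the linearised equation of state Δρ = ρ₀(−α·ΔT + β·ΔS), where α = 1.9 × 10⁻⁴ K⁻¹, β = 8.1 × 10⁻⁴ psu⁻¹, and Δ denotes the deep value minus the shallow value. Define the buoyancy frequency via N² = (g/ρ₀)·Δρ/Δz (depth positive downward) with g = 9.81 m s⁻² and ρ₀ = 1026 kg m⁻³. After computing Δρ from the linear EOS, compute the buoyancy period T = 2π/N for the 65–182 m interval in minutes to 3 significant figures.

ΔT = +6.0 K, ΔS = +2.03 psu (deep − shallow).
Δρ/ρ₀ = −αΔT + βΔS = -1.14 × 10⁻³ + 1.6443 × 10⁻³ = 5.043 × 10⁻⁴, so Δρ ≈ 0.5174 kg m⁻³.
N² = (g/ρ₀)·Δρ/Δz = g·(Δρ/ρ₀)/Δz = 9.81 × 5.043 × 10⁻⁴ / 117 = 4.2284 × 10⁻⁵ s⁻².
N = √(4.2284 × 10⁻⁵) = 6.5026 × 10⁻³ rad s⁻¹ → T = 2π/N = 966.26 s = 16.104 min ≈ 16.1 min.

16.1 min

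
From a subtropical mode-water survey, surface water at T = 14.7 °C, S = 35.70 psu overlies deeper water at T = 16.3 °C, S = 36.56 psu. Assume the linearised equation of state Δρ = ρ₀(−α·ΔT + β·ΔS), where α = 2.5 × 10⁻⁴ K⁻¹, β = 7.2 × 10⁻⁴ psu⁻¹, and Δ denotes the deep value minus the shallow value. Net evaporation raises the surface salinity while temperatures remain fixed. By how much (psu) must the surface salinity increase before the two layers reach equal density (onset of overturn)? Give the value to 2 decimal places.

0.30 psu

Neutral buoyancy requires −α(T_deep − T_surf) + β(S_deep − S_surf′) = 0.
S_surf′ = S_deep − (α/β)·ΔT = 36.56 − (2.5 × 10⁻⁴/7.2 × 10⁻⁴)·(+1.6) = 36.0044 psu.
Increase required: 36.0044 − 35.70 = 0.3044 psu.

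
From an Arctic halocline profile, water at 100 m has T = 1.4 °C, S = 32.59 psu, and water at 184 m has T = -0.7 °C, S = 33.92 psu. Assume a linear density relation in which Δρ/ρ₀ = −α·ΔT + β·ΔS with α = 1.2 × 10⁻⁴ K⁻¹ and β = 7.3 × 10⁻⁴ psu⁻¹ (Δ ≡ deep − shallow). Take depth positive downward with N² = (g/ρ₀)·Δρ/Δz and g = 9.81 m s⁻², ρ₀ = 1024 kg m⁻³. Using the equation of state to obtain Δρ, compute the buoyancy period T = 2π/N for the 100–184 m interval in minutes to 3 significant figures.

8.76 min

ΔT = -2.1 K, ΔS = +1.33 psu (deep − shallow).
Δρ/ρ₀ = −αΔT + βΔS = 2.52 × 10⁻⁴ + 9.709 × 10⁻⁴ = 1.2229 × 10⁻³, so Δρ ≈ 1.252 kg m⁻³.
N² = (g/ρ₀)·Δρ/Δz = g·(Δρ/ρ₀)/Δz = 9.81 × 1.2229 × 10⁻³ / 84 = 1.4282 × 10⁻⁴ s⁻².
N = √(1.4282 × 10⁻⁴) = 0.011951 rad s⁻¹ → T = 2π/N = 525.75 s = 8.7625 min ≈ 8.76 min.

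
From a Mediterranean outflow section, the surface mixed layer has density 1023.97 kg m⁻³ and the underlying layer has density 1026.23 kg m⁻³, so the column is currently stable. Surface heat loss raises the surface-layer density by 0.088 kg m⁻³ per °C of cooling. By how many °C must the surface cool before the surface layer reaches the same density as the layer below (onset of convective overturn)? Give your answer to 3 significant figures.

25.7 °C

Density deficit of the surface layer: 1026.23 − 1023.97 = 2.26 kg m⁻³.
Required change = 2.26 / 0.088 = 25.7 °C.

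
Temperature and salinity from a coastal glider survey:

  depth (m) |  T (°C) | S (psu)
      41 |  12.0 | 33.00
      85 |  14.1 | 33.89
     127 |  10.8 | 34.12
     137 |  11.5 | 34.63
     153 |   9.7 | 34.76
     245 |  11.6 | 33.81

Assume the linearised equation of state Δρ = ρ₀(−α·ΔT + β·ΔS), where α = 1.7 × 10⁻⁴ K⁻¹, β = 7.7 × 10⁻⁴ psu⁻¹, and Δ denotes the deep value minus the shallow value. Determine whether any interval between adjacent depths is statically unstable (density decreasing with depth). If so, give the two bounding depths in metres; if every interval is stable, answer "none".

Evaluate Δρ/ρ₀ = −αΔT + βΔS across each adjacent pair:
  41–85 m: −αΔT+βΔS = −(1.7 × 10⁻⁴)(+2.1)+(7.7 × 10⁻⁴)(+0.89) = 3.3 × 10⁻⁴ → stable
  85–127 m: −αΔT+βΔS = −(1.7 × 10⁻⁴)(-3.3)+(7.7 × 10⁻⁴)(+0.23) = 7.4 × 10⁻⁴ → stable
  127–137 m: −αΔT+βΔS = −(1.7 × 10⁻⁴)(+0.7)+(7.7 × 10⁻⁴)(+0.51) = 2.7 × 10⁻⁴ → stable
  137–153 m: −αΔT+βΔS = −(1.7 × 10⁻⁴)(-1.8)+(7.7 × 10⁻⁴)(+0.13) = 4.1 × 10⁻⁴ → stable
  153–245 m: −αΔT+βΔS = −(1.7 × 10⁻⁴)(+1.9)+(7.7 × 10⁻⁴)(-0.95) = -1.1 × 10⁻³ → UNSTABLE
The 153–245 m interval has Δρ < 0: lighter water underlies denser water.

153–245 m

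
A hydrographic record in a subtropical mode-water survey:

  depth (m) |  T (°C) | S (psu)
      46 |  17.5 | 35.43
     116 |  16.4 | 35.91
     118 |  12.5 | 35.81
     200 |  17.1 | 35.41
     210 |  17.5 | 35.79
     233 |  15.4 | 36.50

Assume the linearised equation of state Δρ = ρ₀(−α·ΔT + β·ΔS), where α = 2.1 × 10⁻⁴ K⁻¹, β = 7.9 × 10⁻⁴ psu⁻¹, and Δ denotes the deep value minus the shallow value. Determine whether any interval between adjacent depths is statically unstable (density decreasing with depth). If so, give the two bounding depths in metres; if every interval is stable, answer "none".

118–200 m

Evaluate Δρ/ρ₀ = −αΔT + βΔS across each adjacent pair:
  46–116 m: −αΔT+βΔS = −(2.1 × 10⁻⁴)(-1.1)+(7.9 × 10⁻⁴)(+0.48) = 6.1 × 10⁻⁴ → stable
  116–118 m: −αΔT+βΔS = −(2.1 × 10⁻⁴)(-3.9)+(7.9 × 10⁻⁴)(-0.10) = 7.4 × 10⁻⁴ → stable
  118–200 m: −αΔT+βΔS = −(2.1 × 10⁻⁴)(+4.6)+(7.9 × 10⁻⁴)(-0.40) = -1.3 × 10⁻³ → UNSTABLE
  200–210 m: −αΔT+βΔS = −(2.1 × 10⁻⁴)(+0.4)+(7.9 × 10⁻⁴)(+0.38) = 2.2 × 10⁻⁴ → stable
  210–233 m: −αΔT+βΔS = −(2.1 × 10⁻⁴)(-2.1)+(7.9 × 10⁻⁴)(+0.71) = 1.0 × 10⁻³ → stable
The 118–200 m interval has Δρ < 0: lighter water underlies denser water.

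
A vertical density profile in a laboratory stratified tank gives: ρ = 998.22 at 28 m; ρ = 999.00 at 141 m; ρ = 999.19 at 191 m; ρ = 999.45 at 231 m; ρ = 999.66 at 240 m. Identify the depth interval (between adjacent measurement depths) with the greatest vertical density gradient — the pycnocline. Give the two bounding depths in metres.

231–240 m

Compute the density gradient over each adjacent pair:
  28–141 m: Δρ/Δz = 0.78/113 = 6.9 × 10⁻³ kg m⁻⁴
  141–191 m: Δρ/Δz = 0.19/50 = 3.8 × 10⁻³ kg m⁻⁴
  191–231 m: Δρ/Δz = 0.26/40 = 6.5 × 10⁻³ kg m⁻⁴
  231–240 m: Δρ/Δz = 0.21/9 = 0.023 kg m⁻⁴
The largest gradient is in the 231–240 m interval — the pycnocline.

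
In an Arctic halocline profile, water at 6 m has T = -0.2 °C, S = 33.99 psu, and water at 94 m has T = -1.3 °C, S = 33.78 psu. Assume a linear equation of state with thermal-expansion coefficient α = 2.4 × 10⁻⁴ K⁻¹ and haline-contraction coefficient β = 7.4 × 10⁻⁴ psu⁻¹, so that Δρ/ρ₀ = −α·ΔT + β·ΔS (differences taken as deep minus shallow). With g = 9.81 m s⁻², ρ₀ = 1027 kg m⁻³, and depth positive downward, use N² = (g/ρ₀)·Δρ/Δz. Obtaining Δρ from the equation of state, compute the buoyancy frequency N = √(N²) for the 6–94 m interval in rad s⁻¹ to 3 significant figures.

ΔT = -1.1 K, ΔS = -0.21 psu (deep − shallow).
Δρ/ρ₀ = −αΔT + βΔS = 2.64 × 10⁻⁴ − 1.554 × 10⁻⁴ = 1.086 × 10⁻⁴, so Δρ ≈ 0.1115 kg m⁻³.
N² = (g/ρ₀)·Δρ/Δz = g·(Δρ/ρ₀)/Δz = 9.81 × 1.086 × 10⁻⁴ / 88 = 1.2106 × 10⁻⁵ s⁻².
N = √(1.2106 × 10⁻⁵) = 3.4794 × 10⁻³ rad s⁻¹ ≈ 3.48 × 10⁻³ rad s⁻¹.

3.48 × 10⁻³ rad s⁻¹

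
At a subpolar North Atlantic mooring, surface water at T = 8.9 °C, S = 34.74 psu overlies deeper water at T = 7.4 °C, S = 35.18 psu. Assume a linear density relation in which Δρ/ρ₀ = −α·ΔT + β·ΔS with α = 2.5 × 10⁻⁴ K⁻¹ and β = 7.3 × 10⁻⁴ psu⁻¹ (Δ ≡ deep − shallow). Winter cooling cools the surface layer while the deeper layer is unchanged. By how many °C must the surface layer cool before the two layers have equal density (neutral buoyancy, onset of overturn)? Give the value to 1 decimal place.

2.8 °C

Neutral buoyancy requires Δρ = 0, i.e. −α(T_deep − T_surf′) + β(S_deep − S_surf) = 0.
T_surf′ = T_deep − (β/α)·ΔS = 7.4 − (7.3 × 10⁻⁴/2.5 × 10⁻⁴)·(+0.44) = 6.115 °C.
Cooling required: 8.9 − (6.115) = 2.785 °C.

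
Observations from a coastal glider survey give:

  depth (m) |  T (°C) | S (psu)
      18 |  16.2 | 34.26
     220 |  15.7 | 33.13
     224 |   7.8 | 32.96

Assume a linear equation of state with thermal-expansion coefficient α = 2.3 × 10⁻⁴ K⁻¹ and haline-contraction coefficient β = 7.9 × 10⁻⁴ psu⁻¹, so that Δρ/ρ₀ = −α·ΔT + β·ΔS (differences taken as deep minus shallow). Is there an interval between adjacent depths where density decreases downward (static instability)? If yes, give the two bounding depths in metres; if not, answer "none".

18–220 m

Evaluate Δρ/ρ₀ = −αΔT + βΔS across each adjacent pair:
  18–220 m: −αΔT+βΔS = −(2.3 × 10⁻⁴)(-0.5)+(7.9 × 10⁻⁴)(-1.13) = -7.8 × 10⁻⁴ → UNSTABLE
  220–224 m: −αΔT+βΔS = −(2.3 × 10⁻⁴)(-7.9)+(7.9 × 10⁻⁴)(-0.17) = 1.7 × 10⁻³ → stable
The 18–220 m interval has Δρ < 0: lighter water underlies denser water.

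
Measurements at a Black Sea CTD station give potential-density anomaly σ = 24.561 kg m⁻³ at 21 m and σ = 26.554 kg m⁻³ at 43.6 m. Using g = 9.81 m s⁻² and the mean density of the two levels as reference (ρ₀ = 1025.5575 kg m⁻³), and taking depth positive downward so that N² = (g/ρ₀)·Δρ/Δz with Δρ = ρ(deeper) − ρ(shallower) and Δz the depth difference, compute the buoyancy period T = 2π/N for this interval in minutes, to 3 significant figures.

3.61 min

Δρ = 1026.554 − 1024.561 = 1.993 kg m⁻³ over Δz = 43.6 − 21 = 22.6 m.
N² = (9.81/1025.5575) × (1.993/22.6) = 8.4354 × 10⁻⁴ s⁻².
N = √(8.4354 × 10⁻⁴) = 0.029044 rad s⁻¹, so T = 2π/N = 216.33 s = 3.6055 min ≈ 3.61 min.
A positive N² confirms static stability across the interval.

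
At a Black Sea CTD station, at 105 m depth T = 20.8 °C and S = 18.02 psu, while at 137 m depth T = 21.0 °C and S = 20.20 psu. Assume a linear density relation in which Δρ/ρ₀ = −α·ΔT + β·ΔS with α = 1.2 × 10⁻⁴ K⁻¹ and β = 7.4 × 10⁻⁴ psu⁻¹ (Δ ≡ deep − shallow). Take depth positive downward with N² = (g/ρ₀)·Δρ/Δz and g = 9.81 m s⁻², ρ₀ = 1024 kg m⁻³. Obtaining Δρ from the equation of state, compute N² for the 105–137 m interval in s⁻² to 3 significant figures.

ΔT = +0.2 K, ΔS = +2.18 psu (deep − shallow).
Δρ/ρ₀ = −αΔT + βΔS = -2.40 × 10⁻⁵ + 1.6132 × 10⁻³ = 1.5892 × 10⁻³, so Δρ ≈ 1.627 kg m⁻³.
N² = (g/ρ₀)·Δρ/Δz = g·(Δρ/ρ₀)/Δz = 9.81 × 1.5892 × 10⁻³ / 32 = 4.8719 × 10⁻⁴ s⁻² ≈ 4.87 × 10⁻⁴ s⁻².

4.87 × 10⁻⁴ s⁻²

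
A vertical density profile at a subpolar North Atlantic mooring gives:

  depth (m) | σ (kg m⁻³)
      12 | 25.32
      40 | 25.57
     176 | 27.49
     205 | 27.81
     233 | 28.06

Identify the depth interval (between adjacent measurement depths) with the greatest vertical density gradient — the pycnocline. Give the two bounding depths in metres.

40–176 m

Compute the density gradient over each adjacent pair:
  12–40 m: Δρ/Δz = 0.25/28 = 8.9 × 10⁻³ kg m⁻⁴
  40–176 m: Δρ/Δz = 1.92/136 = 0.014 kg m⁻⁴
  176–205 m: Δρ/Δz = 0.32/29 = 0.011 kg m⁻⁴
  205–233 m: Δρ/Δz = 0.25/28 = 8.9 × 10⁻³ kg m⁻⁴
The largest gradient is in the 40–176 m interval — the pycnocline.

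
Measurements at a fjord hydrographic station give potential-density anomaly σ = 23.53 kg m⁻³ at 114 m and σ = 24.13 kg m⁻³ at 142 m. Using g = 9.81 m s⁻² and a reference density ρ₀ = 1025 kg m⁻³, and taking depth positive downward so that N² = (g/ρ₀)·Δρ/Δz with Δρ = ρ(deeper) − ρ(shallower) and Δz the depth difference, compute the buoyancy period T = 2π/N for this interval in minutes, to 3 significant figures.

Δρ = 1024.13 − 1023.53 = 0.60 kg m⁻³ over Δz = 142 − 114 = 28 m.
N² = (9.81/1025) × (0.60/28) = 2.0509 × 10⁻⁴ s⁻².
N = √(2.0509 × 10⁻⁴) = 0.014321 rad s⁻¹, so T = 2π/N = 438.74 s = 7.3123 min ≈ 7.31 min.

7.31 min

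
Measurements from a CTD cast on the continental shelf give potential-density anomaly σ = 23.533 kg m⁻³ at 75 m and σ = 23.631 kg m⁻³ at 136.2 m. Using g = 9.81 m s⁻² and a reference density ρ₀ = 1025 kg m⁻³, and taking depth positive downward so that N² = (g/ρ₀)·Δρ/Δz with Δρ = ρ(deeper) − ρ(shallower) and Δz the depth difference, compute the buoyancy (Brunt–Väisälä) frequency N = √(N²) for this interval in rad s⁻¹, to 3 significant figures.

Δρ = 1023.631 − 1023.533 = 0.098 kg m⁻³ over Δz = 136.2 − 75 = 61.2 m.
N² = (9.81/1025) × (0.098/61.2) = 1.5326 × 10⁻⁵ s⁻².
N = √(1.5326 × 10⁻⁵) = 3.9148 × 10⁻³ rad s⁻¹ ≈ 3.91 × 10⁻³ rad s⁻¹.

3.91 × 10⁻³ rad s⁻¹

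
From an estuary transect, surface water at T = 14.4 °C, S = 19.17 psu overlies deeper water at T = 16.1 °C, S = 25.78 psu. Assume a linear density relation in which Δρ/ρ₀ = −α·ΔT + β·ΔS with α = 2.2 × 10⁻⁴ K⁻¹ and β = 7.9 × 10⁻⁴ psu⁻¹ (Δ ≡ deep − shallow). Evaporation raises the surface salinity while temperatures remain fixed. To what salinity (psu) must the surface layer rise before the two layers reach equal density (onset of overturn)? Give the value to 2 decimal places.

Neutral buoyancy requires −α(T_deep − T_surf) + β(S_deep − S_surf′) = 0.
S_surf′ = S_deep − (α/β)·ΔT = 25.78 − (2.2 × 10⁻⁴/7.9 × 10⁻⁴)·(+1.7) = 25.3066 psu.
Increase required: 25.3066 − 19.17 = 6.1366 psu.

25.31 psu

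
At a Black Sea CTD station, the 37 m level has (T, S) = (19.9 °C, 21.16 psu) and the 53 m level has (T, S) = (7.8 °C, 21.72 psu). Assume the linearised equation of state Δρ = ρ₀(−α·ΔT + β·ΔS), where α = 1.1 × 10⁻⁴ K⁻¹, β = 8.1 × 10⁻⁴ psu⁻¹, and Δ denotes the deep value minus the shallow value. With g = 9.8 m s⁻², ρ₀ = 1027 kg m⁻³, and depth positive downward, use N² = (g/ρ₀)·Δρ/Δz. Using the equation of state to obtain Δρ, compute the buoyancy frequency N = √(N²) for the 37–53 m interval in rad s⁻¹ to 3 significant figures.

ΔT = -12.1 K, ΔS = +0.56 psu (deep − shallow).
Δρ/ρ₀ = −αΔT + βΔS = 1.331 × 10⁻³ + 4.536 × 10⁻⁴ = 1.7846 × 10⁻³, so Δρ ≈ 1.833 kg m⁻³.
N² = (g/ρ₀)·Δρ/Δz = g·(Δρ/ρ₀)/Δz = 9.8 × 1.7846 × 10⁻³ / 16 = 1.0931 × 10⁻³ s⁻².
N = √(1.0931 × 10⁻³) = 0.033062 rad s⁻¹ ≈ 0.0331 rad s⁻¹.

0.0331 rad s⁻¹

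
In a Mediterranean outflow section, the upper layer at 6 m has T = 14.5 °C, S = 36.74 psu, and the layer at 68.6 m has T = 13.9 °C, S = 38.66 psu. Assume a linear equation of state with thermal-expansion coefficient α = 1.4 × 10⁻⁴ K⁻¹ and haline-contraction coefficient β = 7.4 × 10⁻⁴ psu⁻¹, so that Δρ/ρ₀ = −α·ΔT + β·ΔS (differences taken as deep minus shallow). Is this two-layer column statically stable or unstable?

stable

ΔT = 13.9 − 14.5 = -0.6 K and ΔS = 38.66 − 36.74 = +1.92 psu (deep − shallow).
−αΔT = 8.40 × 10⁻⁵; βΔS = 1.4208 × 10⁻³; sum Δρ/ρ₀ = 1.5048 × 10⁻³.
Δρ/ρ₀ > 0, so Δρ > 0: deeper water is denser → statically stable.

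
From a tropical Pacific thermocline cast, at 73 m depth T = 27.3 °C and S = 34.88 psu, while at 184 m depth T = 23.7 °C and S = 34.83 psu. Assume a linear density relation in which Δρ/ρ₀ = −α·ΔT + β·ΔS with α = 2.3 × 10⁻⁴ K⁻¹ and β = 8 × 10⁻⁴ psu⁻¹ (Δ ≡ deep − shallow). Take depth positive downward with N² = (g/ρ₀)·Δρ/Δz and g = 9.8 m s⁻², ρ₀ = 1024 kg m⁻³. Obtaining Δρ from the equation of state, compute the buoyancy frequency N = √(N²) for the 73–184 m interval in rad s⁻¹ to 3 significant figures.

ΔT = -3.6 K, ΔS = -0.05 psu (deep − shallow).
Δρ/ρ₀ = −αΔT + βΔS = 8.28 × 10⁻⁴ − 4.00 × 10⁻⁵ = 7.88 × 10⁻⁴, so Δρ ≈ 0.8069 kg m⁻³.
N² = (g/ρ₀)·Δρ/Δz = g·(Δρ/ρ₀)/Δz = 9.8 × 7.88 × 10⁻⁴ / 111 = 6.9571 × 10⁻⁵ s⁻².
N = √(6.9571 × 10⁻⁵) = 8.3409 × 10⁻³ rad s⁻¹ ≈ 8.34 × 10⁻³ rad s⁻¹.

8.34 × 10⁻³ rad s⁻¹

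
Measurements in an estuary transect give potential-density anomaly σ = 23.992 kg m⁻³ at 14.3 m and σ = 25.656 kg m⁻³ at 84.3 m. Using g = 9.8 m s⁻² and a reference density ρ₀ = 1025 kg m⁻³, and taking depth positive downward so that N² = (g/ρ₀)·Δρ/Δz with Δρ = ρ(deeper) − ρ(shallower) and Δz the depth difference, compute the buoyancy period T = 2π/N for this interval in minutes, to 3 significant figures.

Δρ = 1025.656 − 1023.992 = 1.664 kg m⁻³ over Δz = 84.3 − 14.3 = 70 m.
N² = (9.8/1025) × (1.664/70) = 2.2728 × 10⁻⁴ s⁻².
N = √(2.2728 × 10⁻⁴) = 0.015076 rad s⁻¹, so T = 2π/N = 416.77 s = 6.9462 min ≈ 6.95 min.
A positive N² confirms static stability across the interval.

6.95 min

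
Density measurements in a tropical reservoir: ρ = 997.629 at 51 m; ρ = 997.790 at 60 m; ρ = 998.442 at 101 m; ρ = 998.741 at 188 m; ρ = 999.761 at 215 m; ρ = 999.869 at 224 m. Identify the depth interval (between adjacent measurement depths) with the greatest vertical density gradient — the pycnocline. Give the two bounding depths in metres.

Compute the density gradient over each adjacent pair:
  51–60 m: Δρ/Δz = 0.161/9 = 0.018 kg m⁻⁴
  60–101 m: Δρ/Δz = 0.652/41 = 0.016 kg m⁻⁴
  101–188 m: Δρ/Δz = 0.299/87 = 3.4 × 10⁻³ kg m⁻⁴
  188–215 m: Δρ/Δz = 1.020/27 = 0.038 kg m⁻⁴
  215–224 m: Δρ/Δz = 0.108/9 = 0.012 kg m⁻⁴
The largest gradient is in the 188–215 m interval — the pycnocline.

188–215 m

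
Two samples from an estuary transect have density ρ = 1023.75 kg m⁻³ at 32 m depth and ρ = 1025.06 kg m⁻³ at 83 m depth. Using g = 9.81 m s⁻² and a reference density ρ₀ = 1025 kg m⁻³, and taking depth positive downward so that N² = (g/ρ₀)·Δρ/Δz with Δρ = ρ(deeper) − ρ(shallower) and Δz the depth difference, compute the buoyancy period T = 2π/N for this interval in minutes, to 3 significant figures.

6.68 min

Δρ = 1025.06 − 1023.75 = 1.31 kg m⁻³ over Δz = 83 − 32 = 51 m.
N² = (9.81/1025) × (1.31/51) = 2.4584 × 10⁻⁴ s⁻².
N = √(2.4584 × 10⁻⁴) = 0.015679 rad s⁻¹, so T = 2π/N = 400.74 s = 6.6790 min ≈ 6.68 min.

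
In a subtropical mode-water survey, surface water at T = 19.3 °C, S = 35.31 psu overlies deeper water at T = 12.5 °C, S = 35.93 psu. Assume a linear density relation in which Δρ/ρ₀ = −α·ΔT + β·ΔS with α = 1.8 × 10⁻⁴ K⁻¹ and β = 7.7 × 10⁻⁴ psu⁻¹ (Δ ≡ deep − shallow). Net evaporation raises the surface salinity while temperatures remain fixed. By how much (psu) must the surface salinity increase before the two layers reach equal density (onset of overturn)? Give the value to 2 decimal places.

2.21 psu

Neutral buoyancy requires −α(T_deep − T_surf) + β(S_deep − S_surf′) = 0.
S_surf′ = S_deep − (α/β)·ΔT = 35.93 − (1.8 × 10⁻⁴/7.7 × 10⁻⁴)·(-6.8) = 37.5196 psu.
Increase required: 37.5196 − 35.31 = 2.2096 psu.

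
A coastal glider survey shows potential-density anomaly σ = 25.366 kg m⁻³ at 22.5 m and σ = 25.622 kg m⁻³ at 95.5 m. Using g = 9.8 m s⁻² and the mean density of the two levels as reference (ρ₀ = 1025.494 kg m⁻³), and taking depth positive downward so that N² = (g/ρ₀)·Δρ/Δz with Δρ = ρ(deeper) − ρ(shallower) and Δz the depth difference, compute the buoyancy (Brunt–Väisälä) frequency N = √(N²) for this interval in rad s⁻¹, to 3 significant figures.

5.79 × 10⁻³ rad s⁻¹

Δρ = 1025.622 − 1025.366 = 0.256 kg m⁻³ over Δz = 95.5 − 22.5 = 73 m.
N² = (9.8/1025.494) × (0.256/73) = 3.3513 × 10⁻⁵ s⁻².
N = √(3.3513 × 10⁻⁵) = 5.7890 × 10⁻³ rad s⁻¹ ≈ 5.79 × 10⁻³ rad s⁻¹.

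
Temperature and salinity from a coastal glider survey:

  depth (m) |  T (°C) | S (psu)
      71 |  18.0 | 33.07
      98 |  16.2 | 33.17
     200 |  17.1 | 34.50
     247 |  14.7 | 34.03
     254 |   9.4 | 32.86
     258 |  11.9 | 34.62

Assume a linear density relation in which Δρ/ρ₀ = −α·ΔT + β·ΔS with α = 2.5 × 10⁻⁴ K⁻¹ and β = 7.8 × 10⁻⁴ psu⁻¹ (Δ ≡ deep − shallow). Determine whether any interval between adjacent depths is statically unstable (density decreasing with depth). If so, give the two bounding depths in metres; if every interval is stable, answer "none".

Evaluate Δρ/ρ₀ = −αΔT + βΔS across each adjacent pair:
  71–98 m: −αΔT+βΔS = −(2.5 × 10⁻⁴)(-1.8)+(7.8 × 10⁻⁴)(+0.10) = 5.3 × 10⁻⁴ → stable
  98–200 m: −αΔT+βΔS = −(2.5 × 10⁻⁴)(+0.9)+(7.8 × 10⁻⁴)(+1.33) = 8.1 × 10⁻⁴ → stable
  200–247 m: −αΔT+βΔS = −(2.5 × 10⁻⁴)(-2.4)+(7.8 × 10⁻⁴)(-0.47) = 2.3 × 10⁻⁴ → stable
  247–254 m: −αΔT+βΔS = −(2.5 × 10⁻⁴)(-5.3)+(7.8 × 10⁻⁴)(-1.17) = 4.1 × 10⁻⁴ → stable
  254–258 m: −αΔT+βΔS = −(2.5 × 10⁻⁴)(+2.5)+(7.8 × 10⁻⁴)(+1.76) = 7.5 × 10⁻⁴ → stable
Every interval has Δρ > 0: the column is stably stratified throughout.

none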